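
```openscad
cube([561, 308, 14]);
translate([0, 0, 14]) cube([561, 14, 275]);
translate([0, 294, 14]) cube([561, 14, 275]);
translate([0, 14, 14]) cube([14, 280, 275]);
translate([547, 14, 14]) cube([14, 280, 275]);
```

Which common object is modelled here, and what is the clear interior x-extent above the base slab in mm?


An open box. The internal width is 533 mm.

A 561×308 base slab with four walls standing on it — an open box. The base is 561 mm wide and the walls are 14 mm thick, so the internal width is 561 − 2 × 14 = 533 mm.


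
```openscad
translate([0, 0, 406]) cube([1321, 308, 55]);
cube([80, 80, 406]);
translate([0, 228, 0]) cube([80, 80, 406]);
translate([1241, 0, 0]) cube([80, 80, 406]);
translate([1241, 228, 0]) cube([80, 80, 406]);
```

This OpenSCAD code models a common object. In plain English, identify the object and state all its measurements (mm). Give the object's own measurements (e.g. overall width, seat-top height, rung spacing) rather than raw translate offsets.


A long wooden bench with a 1321 mm (x) × 308 mm (y) seat, 55 mm thick, its top surface 461 mm above the floor. Four 80 mm square legs at the seat corners, flush with the edges, run from z = 0 to the seat underside.


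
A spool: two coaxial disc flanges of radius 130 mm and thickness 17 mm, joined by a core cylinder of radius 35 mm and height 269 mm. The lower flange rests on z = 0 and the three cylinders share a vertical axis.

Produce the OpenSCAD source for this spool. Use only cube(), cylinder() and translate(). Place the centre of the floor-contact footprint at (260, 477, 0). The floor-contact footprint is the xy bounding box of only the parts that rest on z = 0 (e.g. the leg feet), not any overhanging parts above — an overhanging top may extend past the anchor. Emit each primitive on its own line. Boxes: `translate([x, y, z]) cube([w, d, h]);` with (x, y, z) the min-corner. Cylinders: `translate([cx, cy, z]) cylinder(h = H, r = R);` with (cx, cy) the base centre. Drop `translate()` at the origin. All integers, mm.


translate([260, 477, 0]) cylinder(h = 17, r = 130);
translate([260, 477, 17]) cylinder(h = 269, r = 35);
translate([260, 477, 286]) cylinder(h = 17, r = 130);


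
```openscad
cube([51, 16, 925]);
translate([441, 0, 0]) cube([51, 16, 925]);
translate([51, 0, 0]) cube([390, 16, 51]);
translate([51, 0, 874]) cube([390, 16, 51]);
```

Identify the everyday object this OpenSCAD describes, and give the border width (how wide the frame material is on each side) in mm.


A picture frame. The border width is 51 mm.

Four thin pieces enclosing a rectangular opening — a picture frame. The two full-height stiles are 925 mm tall; the top rail sits at z = 874 and is 51 mm tall, so the border above the opening is 925 − 874 = 51 mm, matching the stile x-width.


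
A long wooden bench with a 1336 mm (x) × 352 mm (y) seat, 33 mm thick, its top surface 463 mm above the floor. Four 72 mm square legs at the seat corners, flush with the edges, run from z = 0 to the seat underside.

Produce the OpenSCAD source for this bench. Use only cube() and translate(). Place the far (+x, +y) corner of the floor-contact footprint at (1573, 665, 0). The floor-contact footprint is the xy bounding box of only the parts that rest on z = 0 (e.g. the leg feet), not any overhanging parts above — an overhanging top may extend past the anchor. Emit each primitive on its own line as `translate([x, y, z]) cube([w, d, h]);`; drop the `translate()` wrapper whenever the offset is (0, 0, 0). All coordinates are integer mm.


translate([237, 313, 430]) cube([1336, 352, 33]);
translate([237, 313, 0]) cube([72, 72, 430]);
translate([237, 593, 0]) cube([72, 72, 430]);
translate([1501, 313, 0]) cube([72, 72, 430]);
translate([1501, 593, 0]) cube([72, 72, 430]);


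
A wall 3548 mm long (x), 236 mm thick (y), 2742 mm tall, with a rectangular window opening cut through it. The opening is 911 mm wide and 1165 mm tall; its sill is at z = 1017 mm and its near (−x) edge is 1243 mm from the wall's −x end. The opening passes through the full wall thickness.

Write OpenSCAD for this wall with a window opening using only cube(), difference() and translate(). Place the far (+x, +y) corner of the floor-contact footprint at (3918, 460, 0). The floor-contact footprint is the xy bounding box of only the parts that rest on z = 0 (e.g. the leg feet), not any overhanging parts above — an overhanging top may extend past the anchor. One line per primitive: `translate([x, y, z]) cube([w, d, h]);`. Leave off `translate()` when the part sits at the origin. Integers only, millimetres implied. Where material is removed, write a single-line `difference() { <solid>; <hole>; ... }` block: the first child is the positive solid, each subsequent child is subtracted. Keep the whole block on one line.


difference() { translate([370, 224, 0]) cube([3548, 236, 2742]); translate([1613, 224, 1017]) cube([911, 236, 1165]); }


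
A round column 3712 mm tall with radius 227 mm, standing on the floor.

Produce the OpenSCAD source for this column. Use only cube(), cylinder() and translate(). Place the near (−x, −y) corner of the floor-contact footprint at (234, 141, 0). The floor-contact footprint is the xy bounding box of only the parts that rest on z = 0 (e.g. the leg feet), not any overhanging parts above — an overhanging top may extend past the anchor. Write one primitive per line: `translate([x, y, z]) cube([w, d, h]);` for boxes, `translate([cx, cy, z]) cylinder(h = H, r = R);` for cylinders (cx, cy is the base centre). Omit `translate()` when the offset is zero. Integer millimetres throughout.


translate([461, 368, 0]) cylinder(h = 3712, r = 227);


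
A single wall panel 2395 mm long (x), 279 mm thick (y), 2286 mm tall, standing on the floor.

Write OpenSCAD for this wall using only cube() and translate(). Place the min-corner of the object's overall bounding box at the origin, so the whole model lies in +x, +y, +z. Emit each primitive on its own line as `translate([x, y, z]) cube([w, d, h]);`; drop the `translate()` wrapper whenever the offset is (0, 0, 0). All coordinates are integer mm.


cube([2395, 279, 2286]);


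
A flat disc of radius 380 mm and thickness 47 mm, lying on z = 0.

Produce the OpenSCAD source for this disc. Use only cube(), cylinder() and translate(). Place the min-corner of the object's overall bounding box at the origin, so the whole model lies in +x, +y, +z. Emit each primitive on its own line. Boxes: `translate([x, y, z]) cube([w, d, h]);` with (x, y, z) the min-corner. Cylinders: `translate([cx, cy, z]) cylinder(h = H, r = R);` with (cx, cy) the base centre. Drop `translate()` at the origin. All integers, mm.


translate([380, 380, 0]) cylinder(h = 47, r = 380);


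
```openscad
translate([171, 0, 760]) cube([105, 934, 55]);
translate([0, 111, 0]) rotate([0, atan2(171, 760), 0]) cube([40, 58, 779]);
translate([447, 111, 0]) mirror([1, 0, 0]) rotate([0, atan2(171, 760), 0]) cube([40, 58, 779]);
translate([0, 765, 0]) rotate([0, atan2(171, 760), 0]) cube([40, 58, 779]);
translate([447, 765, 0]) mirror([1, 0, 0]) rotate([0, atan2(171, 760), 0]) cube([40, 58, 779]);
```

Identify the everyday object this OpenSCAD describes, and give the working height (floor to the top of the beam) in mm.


A sawhorse. The overall height is 815 mm.

A beam across two mirrored pairs of raked legs — a sawhorse. The beam's underside is at z = 760 (matching the legs' vertical rise in atan2(171, 760)) and the beam is 55 mm tall, so its top is at 760 + 55 = 815 mm. The raked legs top out at the beam's underside, so that is the highest point.


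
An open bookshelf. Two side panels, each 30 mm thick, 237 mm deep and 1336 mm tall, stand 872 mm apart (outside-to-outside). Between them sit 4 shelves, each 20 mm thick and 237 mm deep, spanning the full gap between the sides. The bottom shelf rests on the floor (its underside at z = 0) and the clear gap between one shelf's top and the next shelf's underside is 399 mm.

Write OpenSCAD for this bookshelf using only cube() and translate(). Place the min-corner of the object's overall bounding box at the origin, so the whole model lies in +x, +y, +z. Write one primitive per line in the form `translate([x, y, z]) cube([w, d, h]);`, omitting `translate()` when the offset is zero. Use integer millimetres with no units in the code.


cube([30, 237, 1336]);
translate([842, 0, 0]) cube([30, 237, 1336]);
translate([30, 0, 0]) cube([812, 237, 20]);
translate([30, 0, 419]) cube([812, 237, 20]);
translate([30, 0, 838]) cube([812, 237, 20]);
translate([30, 0, 1257]) cube([812, 237, 20]);


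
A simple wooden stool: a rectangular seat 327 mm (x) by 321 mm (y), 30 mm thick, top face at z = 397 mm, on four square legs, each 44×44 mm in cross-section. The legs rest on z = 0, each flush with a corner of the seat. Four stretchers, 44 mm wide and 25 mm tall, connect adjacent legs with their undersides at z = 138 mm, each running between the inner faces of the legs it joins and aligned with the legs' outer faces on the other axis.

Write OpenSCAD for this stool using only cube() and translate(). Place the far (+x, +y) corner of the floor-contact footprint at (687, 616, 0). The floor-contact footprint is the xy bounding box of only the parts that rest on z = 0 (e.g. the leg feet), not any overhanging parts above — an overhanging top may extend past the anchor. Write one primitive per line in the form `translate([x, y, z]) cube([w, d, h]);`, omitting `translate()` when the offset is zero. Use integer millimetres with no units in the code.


translate([360, 295, 367]) cube([327, 321, 30]);
translate([360, 295, 0]) cube([44, 44, 367]);
translate([643, 295, 0]) cube([44, 44, 367]);
translate([360, 572, 0]) cube([44, 44, 367]);
translate([643, 572, 0]) cube([44, 44, 367]);
translate([404, 295, 138]) cube([239, 44, 25]);
translate([404, 572, 138]) cube([239, 44, 25]);
translate([360, 339, 138]) cube([44, 233, 25]);
translate([643, 339, 138]) cube([44, 233, 25]);


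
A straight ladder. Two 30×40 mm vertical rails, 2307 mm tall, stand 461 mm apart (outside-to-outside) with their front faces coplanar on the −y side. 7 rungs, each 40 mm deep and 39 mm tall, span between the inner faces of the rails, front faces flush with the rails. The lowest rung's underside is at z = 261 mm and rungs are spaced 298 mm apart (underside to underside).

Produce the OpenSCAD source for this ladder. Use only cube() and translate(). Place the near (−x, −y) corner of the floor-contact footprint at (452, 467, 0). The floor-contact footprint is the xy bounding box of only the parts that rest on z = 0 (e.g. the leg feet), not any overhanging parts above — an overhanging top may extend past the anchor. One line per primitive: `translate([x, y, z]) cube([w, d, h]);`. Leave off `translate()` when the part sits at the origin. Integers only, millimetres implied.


translate([452, 467, 0]) cube([30, 40, 2307]);
translate([883, 467, 0]) cube([30, 40, 2307]);
translate([482, 467, 261]) cube([401, 40, 39]);
translate([482, 467, 559]) cube([401, 40, 39]);
translate([482, 467, 857]) cube([401, 40, 39]);
translate([482, 467, 1155]) cube([401, 40, 39]);
translate([482, 467, 1453]) cube([401, 40, 39]);
translate([482, 467, 1751]) cube([401, 40, 39]);
translate([482, 467, 2049]) cube([401, 40, 39]);


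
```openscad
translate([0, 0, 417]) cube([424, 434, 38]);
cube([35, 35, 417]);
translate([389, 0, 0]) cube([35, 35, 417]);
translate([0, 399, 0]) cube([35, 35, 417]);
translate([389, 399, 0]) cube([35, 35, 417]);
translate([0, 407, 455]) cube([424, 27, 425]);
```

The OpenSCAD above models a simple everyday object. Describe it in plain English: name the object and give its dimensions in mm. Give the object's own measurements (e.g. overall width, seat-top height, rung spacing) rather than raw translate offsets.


A chair. The seat is a 424×434×38 mm slab with its top at z = 455 mm, on four 35×35 mm corner legs (flush with the seat edges, standing on z = 0). A flat backrest 27 mm thick, 425 mm tall, spans the full seat width and rises from the seat top along its +y edge, rear face flush with the rear of the seat.


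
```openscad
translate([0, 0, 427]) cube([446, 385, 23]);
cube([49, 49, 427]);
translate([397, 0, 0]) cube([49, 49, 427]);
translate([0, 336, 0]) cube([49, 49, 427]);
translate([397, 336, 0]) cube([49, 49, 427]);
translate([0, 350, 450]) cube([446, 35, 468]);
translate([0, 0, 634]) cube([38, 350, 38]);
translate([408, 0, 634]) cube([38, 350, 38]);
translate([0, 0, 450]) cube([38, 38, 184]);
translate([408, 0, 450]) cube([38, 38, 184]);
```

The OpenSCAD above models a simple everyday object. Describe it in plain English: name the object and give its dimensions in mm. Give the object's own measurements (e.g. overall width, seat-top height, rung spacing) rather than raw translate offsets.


A chair. The seat is a 446×385×23 mm slab with its top at z = 450 mm, on four 49×49 mm corner legs (flush with the seat edges, standing on z = 0). A flat backrest 35 mm thick, 468 mm tall, spans the full seat width and rises from the seat top along its +y edge, rear face flush with the rear of the seat. Two armrests of 38×38 mm section run along each side from the seat's front edge to the front of the backrest, top faces 222 mm above the seat top and outer faces flush with the seat's x-edges; a 38×38 mm post under the front of each armrest stands on the seat at the front corner.


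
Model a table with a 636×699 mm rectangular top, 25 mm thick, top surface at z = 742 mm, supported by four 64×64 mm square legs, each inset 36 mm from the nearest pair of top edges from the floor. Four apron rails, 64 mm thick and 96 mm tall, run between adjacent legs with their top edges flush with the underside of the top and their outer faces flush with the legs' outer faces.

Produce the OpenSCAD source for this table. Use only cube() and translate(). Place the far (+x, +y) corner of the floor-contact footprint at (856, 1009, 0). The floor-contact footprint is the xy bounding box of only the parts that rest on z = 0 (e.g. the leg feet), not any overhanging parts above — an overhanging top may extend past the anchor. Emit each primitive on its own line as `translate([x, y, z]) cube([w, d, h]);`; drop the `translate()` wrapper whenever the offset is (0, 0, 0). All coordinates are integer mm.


// leg_h = 742 - 25 = 717
// apron z = 717 - 96 = 621
translate([256, 346, 717]) cube([636, 699, 25]);
translate([292, 382, 0]) cube([64, 64, 717]);
translate([792, 382, 0]) cube([64, 64, 717]);
translate([292, 945, 0]) cube([64, 64, 717]);
translate([792, 945, 0]) cube([64, 64, 717]);
translate([356, 382, 621]) cube([436, 64, 96]);
translate([356, 945, 621]) cube([436, 64, 96]);
translate([292, 446, 621]) cube([64, 499, 96]);
translate([792, 446, 621]) cube([64, 499, 96]);


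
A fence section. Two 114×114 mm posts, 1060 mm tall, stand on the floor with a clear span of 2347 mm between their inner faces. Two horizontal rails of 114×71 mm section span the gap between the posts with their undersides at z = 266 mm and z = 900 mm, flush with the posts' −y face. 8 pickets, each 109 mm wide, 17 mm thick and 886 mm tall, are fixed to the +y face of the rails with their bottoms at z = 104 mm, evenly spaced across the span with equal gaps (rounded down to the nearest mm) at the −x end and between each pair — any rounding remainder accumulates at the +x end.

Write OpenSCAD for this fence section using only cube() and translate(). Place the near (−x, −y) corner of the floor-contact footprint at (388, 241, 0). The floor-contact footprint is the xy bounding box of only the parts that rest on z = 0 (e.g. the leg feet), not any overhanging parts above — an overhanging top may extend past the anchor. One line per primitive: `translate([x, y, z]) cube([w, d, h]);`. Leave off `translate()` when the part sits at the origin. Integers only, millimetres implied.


translate([388, 241, 0]) cube([114, 114, 1060]);
translate([2849, 241, 0]) cube([114, 114, 1060]);
translate([502, 241, 266]) cube([2347, 114, 71]);
translate([502, 241, 900]) cube([2347, 114, 71]);
translate([665, 355, 104]) cube([109, 17, 886]);
translate([937, 355, 104]) cube([109, 17, 886]);
translate([1209, 355, 104]) cube([109, 17, 886]);
translate([1481, 355, 104]) cube([109, 17, 886]);
translate([1753, 355, 104]) cube([109, 17, 886]);
translate([2025, 355, 104]) cube([109, 17, 886]);
translate([2297, 355, 104]) cube([109, 17, 886]);
translate([2569, 355, 104]) cube([109, 17, 886]);


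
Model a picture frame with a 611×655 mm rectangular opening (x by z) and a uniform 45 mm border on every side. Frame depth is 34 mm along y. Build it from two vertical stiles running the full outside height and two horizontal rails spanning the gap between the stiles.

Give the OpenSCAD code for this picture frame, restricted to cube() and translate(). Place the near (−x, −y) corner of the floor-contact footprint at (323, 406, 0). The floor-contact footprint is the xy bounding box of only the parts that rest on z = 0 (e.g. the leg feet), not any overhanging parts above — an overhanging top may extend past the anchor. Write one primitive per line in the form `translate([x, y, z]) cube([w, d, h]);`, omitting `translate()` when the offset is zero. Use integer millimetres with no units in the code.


translate([323, 406, 0]) cube([45, 34, 745]);
translate([979, 406, 0]) cube([45, 34, 745]);
translate([368, 406, 0]) cube([611, 34, 45]);
translate([368, 406, 700]) cube([611, 34, 45]);


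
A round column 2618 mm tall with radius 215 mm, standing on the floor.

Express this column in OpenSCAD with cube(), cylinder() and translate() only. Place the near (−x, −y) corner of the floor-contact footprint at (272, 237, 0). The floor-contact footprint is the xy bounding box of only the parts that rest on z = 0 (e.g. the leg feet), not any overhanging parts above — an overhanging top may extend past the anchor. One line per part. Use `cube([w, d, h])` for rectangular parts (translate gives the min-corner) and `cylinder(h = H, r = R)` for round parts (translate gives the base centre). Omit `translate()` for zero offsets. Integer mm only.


translate([487, 452, 0]) cylinder(h = 2618, r = 215);


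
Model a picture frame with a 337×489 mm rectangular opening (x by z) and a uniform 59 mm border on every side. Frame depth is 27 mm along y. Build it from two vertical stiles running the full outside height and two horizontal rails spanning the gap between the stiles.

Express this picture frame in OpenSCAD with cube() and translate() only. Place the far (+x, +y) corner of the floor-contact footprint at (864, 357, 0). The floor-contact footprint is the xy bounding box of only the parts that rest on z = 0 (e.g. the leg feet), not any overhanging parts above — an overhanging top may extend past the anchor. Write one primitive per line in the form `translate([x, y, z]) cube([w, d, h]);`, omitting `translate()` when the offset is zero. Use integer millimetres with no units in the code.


translate([409, 330, 0]) cube([59, 27, 607]);
translate([805, 330, 0]) cube([59, 27, 607]);
translate([468, 330, 0]) cube([337, 27, 59]);
translate([468, 330, 548]) cube([337, 27, 59]);


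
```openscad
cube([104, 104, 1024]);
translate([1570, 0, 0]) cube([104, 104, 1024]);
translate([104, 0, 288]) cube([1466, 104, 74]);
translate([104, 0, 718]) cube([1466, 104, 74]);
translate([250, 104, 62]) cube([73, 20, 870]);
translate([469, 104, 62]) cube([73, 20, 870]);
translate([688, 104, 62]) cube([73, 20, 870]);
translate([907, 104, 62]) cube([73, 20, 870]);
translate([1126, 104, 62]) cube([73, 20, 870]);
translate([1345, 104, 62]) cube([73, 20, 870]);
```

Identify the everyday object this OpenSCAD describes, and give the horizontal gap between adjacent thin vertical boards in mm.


A fence section. The picket gap is 146 mm.

Two posts, two rails, 6 pickets — a fence section. Span 1466 mm holds 6 pickets of 73 mm with 7 equal gaps: ⌊(1466 − 6·73) / 7⌋ = 146 mm.


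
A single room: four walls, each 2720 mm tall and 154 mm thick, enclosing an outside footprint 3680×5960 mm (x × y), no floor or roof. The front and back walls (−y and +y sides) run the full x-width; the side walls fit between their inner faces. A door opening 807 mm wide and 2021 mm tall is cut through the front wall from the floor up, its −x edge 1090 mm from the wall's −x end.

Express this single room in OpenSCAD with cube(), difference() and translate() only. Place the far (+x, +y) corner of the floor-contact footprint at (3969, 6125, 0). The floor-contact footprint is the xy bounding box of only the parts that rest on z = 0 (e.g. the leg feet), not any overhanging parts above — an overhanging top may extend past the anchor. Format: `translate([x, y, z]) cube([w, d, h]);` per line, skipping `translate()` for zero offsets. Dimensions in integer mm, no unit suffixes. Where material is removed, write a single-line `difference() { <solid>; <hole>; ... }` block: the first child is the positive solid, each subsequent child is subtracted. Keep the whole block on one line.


difference() { translate([289, 165, 0]) cube([3680, 154, 2720]); translate([1379, 165, 0]) cube([807, 154, 2021]); }
translate([289, 5971, 0]) cube([3680, 154, 2720]);
translate([289, 319, 0]) cube([154, 5652, 2720]);
translate([3815, 319, 0]) cube([154, 5652, 2720]);


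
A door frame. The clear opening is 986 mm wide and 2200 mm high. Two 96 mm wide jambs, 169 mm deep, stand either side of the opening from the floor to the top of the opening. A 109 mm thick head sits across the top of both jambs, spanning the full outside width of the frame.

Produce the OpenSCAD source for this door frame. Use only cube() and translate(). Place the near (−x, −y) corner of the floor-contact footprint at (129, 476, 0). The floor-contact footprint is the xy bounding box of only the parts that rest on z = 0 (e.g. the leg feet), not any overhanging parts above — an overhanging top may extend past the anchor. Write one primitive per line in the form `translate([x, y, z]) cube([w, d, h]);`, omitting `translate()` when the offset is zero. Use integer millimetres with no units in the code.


translate([129, 476, 0]) cube([96, 169, 2200]);
translate([1211, 476, 0]) cube([96, 169, 2200]);
translate([129, 476, 2200]) cube([1178, 169, 109]);


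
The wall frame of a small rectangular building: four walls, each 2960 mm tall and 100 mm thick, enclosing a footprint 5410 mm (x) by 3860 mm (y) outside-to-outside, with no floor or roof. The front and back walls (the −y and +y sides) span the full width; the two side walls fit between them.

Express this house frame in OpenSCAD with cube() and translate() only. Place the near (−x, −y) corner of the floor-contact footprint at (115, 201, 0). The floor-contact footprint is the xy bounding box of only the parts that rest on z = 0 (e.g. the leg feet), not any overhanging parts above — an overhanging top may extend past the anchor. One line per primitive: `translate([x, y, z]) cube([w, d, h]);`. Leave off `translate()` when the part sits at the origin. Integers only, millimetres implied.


translate([115, 201, 0]) cube([5410, 100, 2960]);
translate([115, 3961, 0]) cube([5410, 100, 2960]);
translate([115, 301, 0]) cube([100, 3660, 2960]);
translate([5425, 301, 0]) cube([100, 3660, 2960]);


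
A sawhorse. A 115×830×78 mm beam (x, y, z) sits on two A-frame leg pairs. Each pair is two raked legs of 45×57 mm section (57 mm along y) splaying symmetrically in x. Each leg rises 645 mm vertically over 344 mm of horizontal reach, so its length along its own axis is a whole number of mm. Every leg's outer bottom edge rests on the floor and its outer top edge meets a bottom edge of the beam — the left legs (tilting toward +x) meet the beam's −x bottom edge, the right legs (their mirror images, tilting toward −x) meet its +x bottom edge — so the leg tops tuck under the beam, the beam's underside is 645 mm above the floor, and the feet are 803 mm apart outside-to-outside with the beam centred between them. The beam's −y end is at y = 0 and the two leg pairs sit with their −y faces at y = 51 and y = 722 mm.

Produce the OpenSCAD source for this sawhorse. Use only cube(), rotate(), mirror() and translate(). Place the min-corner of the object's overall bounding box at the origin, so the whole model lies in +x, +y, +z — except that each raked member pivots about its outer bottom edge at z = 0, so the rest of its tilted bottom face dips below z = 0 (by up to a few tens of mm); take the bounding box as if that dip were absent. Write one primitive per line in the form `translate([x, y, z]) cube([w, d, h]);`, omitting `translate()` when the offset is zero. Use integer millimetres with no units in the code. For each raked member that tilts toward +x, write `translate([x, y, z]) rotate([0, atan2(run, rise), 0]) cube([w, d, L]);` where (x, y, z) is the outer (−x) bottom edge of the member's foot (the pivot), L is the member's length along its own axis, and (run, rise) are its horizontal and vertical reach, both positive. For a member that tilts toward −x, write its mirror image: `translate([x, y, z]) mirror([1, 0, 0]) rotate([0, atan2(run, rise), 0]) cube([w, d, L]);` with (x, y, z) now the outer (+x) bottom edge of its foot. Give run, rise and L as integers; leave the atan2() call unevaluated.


// leg length = √(344² + 645²) = 731
// right-leg outer foot x = 2·344 + 115 = 803
// beam min-corner = (344, 0, 645)
translate([344, 0, 645]) cube([115, 830, 78]);
translate([0, 51, 0]) rotate([0, atan2(344, 645), 0]) cube([45, 57, 731]);
translate([803, 51, 0]) mirror([1, 0, 0]) rotate([0, atan2(344, 645), 0]) cube([45, 57, 731]);
translate([0, 722, 0]) rotate([0, atan2(344, 645), 0]) cube([45, 57, 731]);
translate([803, 722, 0]) mirror([1, 0, 0]) rotate([0, atan2(344, 645), 0]) cube([45, 57, 731]);


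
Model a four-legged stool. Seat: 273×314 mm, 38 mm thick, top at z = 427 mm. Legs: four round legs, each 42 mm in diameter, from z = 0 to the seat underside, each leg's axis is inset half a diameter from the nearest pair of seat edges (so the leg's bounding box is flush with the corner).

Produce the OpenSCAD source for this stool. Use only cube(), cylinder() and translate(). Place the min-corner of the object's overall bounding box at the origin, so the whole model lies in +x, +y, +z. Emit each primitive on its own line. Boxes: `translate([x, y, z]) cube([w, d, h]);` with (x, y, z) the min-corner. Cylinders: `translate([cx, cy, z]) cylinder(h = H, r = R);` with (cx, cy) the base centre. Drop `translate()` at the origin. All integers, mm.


translate([0, 0, 389]) cube([273, 314, 38]);
translate([21, 21, 0]) cylinder(h = 389, r = 21);
translate([252, 21, 0]) cylinder(h = 389, r = 21);
translate([21, 293, 0]) cylinder(h = 389, r = 21);
translate([252, 293, 0]) cylinder(h = 389, r = 21);


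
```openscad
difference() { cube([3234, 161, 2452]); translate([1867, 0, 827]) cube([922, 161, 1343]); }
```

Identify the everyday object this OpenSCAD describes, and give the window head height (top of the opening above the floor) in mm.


A wall with a window opening. The window head height is 2170 mm.

A wall with a rectangular opening subtracted — a window. Sill at z = 827, opening 1343 mm tall, so the head is at 827 + 1343 = 2170 mm.


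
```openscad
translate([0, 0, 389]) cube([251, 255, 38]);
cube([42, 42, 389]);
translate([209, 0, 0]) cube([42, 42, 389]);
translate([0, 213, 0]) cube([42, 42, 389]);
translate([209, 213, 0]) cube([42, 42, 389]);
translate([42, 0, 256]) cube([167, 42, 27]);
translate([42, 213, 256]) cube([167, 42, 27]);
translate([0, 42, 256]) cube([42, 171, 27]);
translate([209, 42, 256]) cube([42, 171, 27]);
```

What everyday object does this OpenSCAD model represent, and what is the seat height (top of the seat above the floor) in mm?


A stool. The seat height is 427 mm.

A 251×255×38 slab at z = 389 on four corner posts — a stool. The seat top is 389 + 38 = 427 mm.


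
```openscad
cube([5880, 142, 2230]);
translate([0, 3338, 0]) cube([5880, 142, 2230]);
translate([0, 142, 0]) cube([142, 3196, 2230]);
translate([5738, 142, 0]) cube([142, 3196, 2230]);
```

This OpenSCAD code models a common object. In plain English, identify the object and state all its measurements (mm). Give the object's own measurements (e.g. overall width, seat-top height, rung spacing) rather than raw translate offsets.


The wall frame of a small rectangular building: four walls, each 2230 mm tall and 142 mm thick, enclosing a footprint 5880 mm (x) by 3480 mm (y) outside-to-outside, with no floor or roof. The front and back walls (the −y and +y sides) span the full width; the two side walls fit between them.


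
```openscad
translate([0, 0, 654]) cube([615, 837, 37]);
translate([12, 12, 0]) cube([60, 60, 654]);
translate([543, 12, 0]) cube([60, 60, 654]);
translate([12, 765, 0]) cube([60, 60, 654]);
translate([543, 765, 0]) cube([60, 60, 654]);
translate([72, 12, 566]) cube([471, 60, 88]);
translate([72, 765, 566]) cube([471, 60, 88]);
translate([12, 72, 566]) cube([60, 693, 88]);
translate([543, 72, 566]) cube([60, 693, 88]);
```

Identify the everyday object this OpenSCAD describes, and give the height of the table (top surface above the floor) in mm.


A table. The table height is 691 mm.

A 615×837×37 slab sits at z = 654 on four 60 mm square posts — a table. The top surface is at 654 + 37 = 691 mm.


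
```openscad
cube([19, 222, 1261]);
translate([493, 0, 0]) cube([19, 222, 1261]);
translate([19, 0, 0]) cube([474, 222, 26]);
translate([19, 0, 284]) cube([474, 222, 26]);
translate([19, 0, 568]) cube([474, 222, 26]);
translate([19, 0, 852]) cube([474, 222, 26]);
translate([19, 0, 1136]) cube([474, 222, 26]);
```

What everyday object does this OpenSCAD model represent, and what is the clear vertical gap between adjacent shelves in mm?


A bookshelf. The clear shelf gap is 258 mm.

Two tall side panels with 5 horizontal boards between them — a bookshelf. The first two shelf undersides are at z = 0 and z = 284; with shelf thickness 26, the clear gap is 284 − 0 − 26 = 258 mm.


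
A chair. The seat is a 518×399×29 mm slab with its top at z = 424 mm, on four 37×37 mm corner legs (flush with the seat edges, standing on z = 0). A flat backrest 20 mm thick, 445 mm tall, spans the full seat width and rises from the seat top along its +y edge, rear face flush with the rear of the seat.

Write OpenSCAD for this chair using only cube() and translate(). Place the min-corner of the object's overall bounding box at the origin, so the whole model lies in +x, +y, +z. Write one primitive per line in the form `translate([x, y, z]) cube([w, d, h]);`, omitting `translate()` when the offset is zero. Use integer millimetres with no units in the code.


// leg_h = 424 - 29 = 395
translate([0, 0, 395]) cube([518, 399, 29]);
cube([37, 37, 395]);
translate([481, 0, 0]) cube([37, 37, 395]);
translate([0, 362, 0]) cube([37, 37, 395]);
translate([481, 362, 0]) cube([37, 37, 395]);
translate([0, 379, 424]) cube([518, 20, 445]);


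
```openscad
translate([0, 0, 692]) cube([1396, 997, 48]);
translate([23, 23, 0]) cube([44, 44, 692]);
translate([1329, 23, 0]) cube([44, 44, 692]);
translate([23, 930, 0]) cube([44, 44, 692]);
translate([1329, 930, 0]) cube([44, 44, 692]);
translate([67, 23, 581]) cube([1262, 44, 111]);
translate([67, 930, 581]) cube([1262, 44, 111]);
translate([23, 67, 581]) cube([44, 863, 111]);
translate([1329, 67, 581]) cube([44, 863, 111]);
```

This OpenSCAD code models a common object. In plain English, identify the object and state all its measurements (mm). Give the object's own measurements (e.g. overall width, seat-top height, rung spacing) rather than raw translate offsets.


A rectangular dining table. The top is 1396×997×48 mm with its upper surface at z = 740 mm. It stands on four 44×44 mm square legs, each inset 23 mm from the nearest pair of top edges, running from the floor to the underside of the top. Four apron rails, 44 mm thick and 111 mm tall, run between adjacent legs with their top edges flush with the underside of the top and their outer faces flush with the legs' outer faces.


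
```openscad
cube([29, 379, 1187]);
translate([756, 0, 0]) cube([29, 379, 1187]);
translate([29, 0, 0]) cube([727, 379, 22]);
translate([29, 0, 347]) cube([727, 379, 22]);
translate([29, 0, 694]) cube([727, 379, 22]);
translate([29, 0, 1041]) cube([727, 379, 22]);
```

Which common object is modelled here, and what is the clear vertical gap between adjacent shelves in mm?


A bookshelf. The clear shelf gap is 325 mm.

Two tall side panels with 4 horizontal boards between them — a bookshelf. The first two shelf undersides are at z = 0 and z = 347; with shelf thickness 22, the clear gap is 347 − 0 − 22 = 325 mm.


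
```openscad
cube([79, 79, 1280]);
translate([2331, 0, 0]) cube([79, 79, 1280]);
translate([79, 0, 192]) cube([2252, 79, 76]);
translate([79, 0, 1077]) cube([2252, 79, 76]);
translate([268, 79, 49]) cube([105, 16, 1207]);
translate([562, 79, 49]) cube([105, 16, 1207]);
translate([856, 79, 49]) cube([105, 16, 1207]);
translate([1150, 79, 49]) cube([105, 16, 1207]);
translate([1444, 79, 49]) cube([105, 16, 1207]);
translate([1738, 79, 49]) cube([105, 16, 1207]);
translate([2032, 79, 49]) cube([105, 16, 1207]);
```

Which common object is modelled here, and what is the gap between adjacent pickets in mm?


A fence section. The picket gap is 189 mm.

Two posts, two rails, 7 pickets — a fence section. Span 2252 mm holds 7 pickets of 105 mm with 8 equal gaps: ⌊(2252 − 7·105) / 8⌋ = 189 mm.


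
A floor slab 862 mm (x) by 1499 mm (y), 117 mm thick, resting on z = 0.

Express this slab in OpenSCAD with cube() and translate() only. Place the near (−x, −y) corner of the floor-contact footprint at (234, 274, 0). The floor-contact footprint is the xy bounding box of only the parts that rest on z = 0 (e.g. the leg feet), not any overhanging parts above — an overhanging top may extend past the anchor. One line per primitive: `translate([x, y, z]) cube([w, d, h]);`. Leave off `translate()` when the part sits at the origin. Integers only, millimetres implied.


translate([234, 274, 0]) cube([862, 1499, 117]);


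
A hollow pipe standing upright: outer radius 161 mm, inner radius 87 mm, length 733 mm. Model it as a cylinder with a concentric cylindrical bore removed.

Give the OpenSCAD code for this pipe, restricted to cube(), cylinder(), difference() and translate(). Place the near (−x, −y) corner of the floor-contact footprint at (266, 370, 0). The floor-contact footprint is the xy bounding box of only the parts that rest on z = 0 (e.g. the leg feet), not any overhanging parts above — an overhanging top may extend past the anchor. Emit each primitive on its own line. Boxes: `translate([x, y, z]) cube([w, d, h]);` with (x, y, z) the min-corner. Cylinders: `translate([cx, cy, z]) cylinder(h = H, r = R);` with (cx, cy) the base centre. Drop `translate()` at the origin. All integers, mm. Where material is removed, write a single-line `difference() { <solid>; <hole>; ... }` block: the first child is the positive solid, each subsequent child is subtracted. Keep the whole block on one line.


difference() { translate([427, 531, 0]) cylinder(h = 733, r = 161); translate([427, 531, 0]) cylinder(h = 733, r = 87); }


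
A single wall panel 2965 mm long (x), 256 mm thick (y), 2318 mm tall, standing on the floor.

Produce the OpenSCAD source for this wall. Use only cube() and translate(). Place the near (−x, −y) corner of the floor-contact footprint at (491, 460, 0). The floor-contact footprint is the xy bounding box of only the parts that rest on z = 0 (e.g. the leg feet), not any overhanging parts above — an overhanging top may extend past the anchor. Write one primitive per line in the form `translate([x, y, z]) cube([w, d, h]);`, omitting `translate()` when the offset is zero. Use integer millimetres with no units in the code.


translate([491, 460, 0]) cube([2965, 256, 2318]);


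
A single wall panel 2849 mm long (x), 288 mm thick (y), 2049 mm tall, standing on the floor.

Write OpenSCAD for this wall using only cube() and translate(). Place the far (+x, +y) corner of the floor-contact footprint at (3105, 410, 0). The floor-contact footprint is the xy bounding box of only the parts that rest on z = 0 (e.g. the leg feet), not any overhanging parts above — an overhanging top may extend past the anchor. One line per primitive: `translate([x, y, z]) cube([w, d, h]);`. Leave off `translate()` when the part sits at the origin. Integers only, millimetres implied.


translate([256, 122, 0]) cube([2849, 288, 2049]);


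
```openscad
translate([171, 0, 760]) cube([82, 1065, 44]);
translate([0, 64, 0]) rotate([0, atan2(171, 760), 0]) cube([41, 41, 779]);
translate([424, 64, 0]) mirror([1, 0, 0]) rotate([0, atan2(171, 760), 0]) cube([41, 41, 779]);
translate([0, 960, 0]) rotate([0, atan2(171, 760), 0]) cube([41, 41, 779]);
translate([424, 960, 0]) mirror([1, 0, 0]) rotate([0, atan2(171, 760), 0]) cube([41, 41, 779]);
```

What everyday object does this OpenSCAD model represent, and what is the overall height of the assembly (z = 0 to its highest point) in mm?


A sawhorse. The overall height is 804 mm.

A beam across two mirrored pairs of raked legs — a sawhorse. The beam's underside is at z = 760 (matching the legs' vertical rise in atan2(171, 760)) and the beam is 44 mm tall, so its top is at 760 + 44 = 804 mm. The raked legs top out at the beam's underside, so that is the highest point.


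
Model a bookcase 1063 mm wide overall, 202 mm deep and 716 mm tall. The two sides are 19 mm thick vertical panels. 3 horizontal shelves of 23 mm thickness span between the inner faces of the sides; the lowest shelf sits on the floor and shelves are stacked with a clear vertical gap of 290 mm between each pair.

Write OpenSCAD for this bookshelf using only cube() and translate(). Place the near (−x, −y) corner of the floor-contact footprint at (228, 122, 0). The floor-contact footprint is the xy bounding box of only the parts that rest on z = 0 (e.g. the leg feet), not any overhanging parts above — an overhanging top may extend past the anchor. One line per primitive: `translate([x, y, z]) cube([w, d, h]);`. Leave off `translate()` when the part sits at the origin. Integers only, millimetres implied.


translate([228, 122, 0]) cube([19, 202, 716]);
translate([1272, 122, 0]) cube([19, 202, 716]);
translate([247, 122, 0]) cube([1025, 202, 23]);
translate([247, 122, 313]) cube([1025, 202, 23]);
translate([247, 122, 626]) cube([1025, 202, 23]);


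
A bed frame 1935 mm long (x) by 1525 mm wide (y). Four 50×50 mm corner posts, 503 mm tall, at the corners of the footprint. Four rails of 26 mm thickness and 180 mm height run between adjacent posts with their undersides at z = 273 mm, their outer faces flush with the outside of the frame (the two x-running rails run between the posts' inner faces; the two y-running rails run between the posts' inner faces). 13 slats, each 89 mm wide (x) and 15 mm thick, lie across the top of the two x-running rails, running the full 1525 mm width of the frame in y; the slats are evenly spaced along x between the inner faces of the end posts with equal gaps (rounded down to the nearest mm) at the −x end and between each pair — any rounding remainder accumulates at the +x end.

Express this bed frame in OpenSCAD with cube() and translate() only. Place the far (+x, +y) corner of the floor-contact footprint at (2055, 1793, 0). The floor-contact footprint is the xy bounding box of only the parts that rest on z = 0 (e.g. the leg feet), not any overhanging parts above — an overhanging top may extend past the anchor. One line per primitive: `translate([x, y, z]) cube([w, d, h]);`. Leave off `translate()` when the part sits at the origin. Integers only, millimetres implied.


// slat z = rail_z + rail_h = 273 + 180 = 453
// slat gap = ⌊(1835 − 13·89) / 14⌋ = 48
translate([120, 268, 0]) cube([50, 50, 503]);
translate([120, 1743, 0]) cube([50, 50, 503]);
translate([2005, 268, 0]) cube([50, 50, 503]);
translate([2005, 1743, 0]) cube([50, 50, 503]);
translate([170, 268, 273]) cube([1835, 26, 180]);
translate([170, 1767, 273]) cube([1835, 26, 180]);
translate([120, 318, 273]) cube([26, 1425, 180]);
translate([2029, 318, 273]) cube([26, 1425, 180]);
translate([218, 268, 453]) cube([89, 1525, 15]);
translate([355, 268, 453]) cube([89, 1525, 15]);
translate([492, 268, 453]) cube([89, 1525, 15]);
translate([629, 268, 453]) cube([89, 1525, 15]);
translate([766, 268, 453]) cube([89, 1525, 15]);
translate([903, 268, 453]) cube([89, 1525, 15]);
translate([1040, 268, 453]) cube([89, 1525, 15]);
translate([1177, 268, 453]) cube([89, 1525, 15]);
translate([1314, 268, 453]) cube([89, 1525, 15]);
translate([1451, 268, 453]) cube([89, 1525, 15]);
translate([1588, 268, 453]) cube([89, 1525, 15]);
translate([1725, 268, 453]) cube([89, 1525, 15]);
translate([1862, 268, 453]) cube([89, 1525, 15]);
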